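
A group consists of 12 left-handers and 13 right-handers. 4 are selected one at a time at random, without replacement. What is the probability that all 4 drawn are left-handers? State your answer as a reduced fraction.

Multiply the conditional probabilities at each draw: 12/25 · 11/24 · 10/23 · 9/22 = 11880/303600 = 9/230.

9/230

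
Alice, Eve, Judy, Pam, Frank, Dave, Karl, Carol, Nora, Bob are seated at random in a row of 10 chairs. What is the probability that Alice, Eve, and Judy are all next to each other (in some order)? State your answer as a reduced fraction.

1/15

There are 10! = 3628800 arrangements.
Treat the three as one block: 8! placements × 3! orders within the block = 40320·6 = 241920.
Probability = 241920/3628800 = 1/15.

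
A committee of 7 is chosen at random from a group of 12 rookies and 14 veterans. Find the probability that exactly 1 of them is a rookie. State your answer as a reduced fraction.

63/1150

Total number of selections: C(26,7) = 657800.
Selections with exactly 1 rookie: choose 1 of the 12 rookies and 6 of the 14 veterans, C(12,1)·C(14,6) = 12·3003 = 36036.
Probability = 36036/657800 = 63/1150.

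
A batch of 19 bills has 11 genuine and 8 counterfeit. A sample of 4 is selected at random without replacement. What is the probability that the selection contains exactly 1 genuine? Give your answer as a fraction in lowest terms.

The sample space is all 4-subsets of the 19: C(19,4) = 3876.
Selections with exactly 1 genuine: choose 1 of the 11 genuine and 3 of the 8 counterfeit, C(11,1)·C(8,3) = 11·56 = 616.
Probability = 616/3876 = 154/969.

154/969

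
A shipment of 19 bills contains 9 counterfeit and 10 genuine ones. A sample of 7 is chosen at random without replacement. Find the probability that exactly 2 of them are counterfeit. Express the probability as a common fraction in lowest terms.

756/4199

There are C(19,7) = 50388 ways to choose 7 from 19.
Selections with exactly 2 counterfeit: choose 2 of the 9 counterfeit and 5 of the 10 genuine, C(9,2)·C(10,5) = 36·252 = 9072.
Probability = 9072/50388 = 756/4199.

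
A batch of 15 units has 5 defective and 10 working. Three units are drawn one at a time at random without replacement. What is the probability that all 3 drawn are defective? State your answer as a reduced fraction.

Multiply the conditional probabilities at each draw: 5/15 · 4/14 · 3/13 = 60/2730 = 2/91.

2/91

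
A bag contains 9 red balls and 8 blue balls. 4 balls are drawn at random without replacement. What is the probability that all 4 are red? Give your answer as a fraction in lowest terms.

There are C(17,4) = 2380 possible selections.
Selections with all red: C(9,4) = 126.
Probability = 126/2380 = 9/170.

9/170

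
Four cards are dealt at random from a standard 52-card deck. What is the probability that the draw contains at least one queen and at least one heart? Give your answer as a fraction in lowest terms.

There are C(52,4) = 270725 possible draws.
By inclusion-exclusion on the complements, draws missing all queens or all hearts: C(48,4) + C(39,4) − C(36,4) = 194580 + 82251 − 58905 = 217926.
So draws with at least one of each: 270725 − 217926 = 52799, probability 52799/270725.

52799/270725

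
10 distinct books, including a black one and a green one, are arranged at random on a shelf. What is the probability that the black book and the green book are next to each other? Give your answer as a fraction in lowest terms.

1/5

There are 10! = 3628800 arrangements.
Treat the black book and the green book as a block: 9! arrangements of the blocks × 2 orders within the block = 2·362880 = 725760.
Probability = 725760/3628800 = 1/5.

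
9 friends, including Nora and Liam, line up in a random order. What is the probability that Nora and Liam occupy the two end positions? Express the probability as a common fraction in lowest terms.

1/36

There are 9! = 362880 arrangements.
Place Nora and Liam at the ends in 2 ways, arrange the remaining 7 in 7! = 5040 ways: 2·5040 = 10080.
Probability = 10080/362880 = 1/36.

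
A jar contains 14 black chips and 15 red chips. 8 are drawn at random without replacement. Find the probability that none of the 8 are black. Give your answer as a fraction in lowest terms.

There are C(29,8) = 4292145 possible selections.
Selections with no black (all red): C(15,8) = 6435.
Probability = 6435/4292145 = 1/667.

1/667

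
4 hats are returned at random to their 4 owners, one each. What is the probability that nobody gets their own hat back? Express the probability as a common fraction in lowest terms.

3/8

There are 4! = 24 assignments.
By inclusion-exclusion, assignments with no fixed points: C(4,0)·4! − C(4,1)·3! + C(4,2)·2! − C(4,3)·1! + C(4,4)·0! = 9.
Probability = 9/24 = 3/8.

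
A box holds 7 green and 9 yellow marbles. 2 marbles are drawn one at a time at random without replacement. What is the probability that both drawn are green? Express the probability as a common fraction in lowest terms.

Multiply the conditional probabilities at each draw: 7/16 · 6/15 = 42/240 = 7/40.

7/40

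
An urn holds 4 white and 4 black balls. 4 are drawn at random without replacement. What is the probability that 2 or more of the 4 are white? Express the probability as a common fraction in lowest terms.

53/70

Total selections: C(8,4) = 70.
Count the complement (fewer than 2 white): C(4,0)·C(4,4) + C(4,1)·C(4,3) = 1 + 16 = 17.
Probability = 1 − 17/70 = 53/70.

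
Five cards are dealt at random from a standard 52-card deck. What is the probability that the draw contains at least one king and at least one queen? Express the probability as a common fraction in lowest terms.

There are C(52,5) = 2598960 possible draws.
By inclusion-exclusion on the complements, draws missing all kings or all queens: C(48,5) + C(48,5) − C(44,5) = 1712304 + 1712304 − 1086008 = 2338600.
So draws with at least one of each: 2598960 − 2338600 = 260360, probability 260360/2598960 = 6509/64974.

6509/64974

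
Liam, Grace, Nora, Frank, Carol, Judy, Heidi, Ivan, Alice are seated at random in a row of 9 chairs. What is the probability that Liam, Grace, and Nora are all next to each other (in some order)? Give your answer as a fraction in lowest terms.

There are 9! = 362880 arrangements.
Treat the three as one block: 7! placements × 3! orders within the block = 5040·6 = 30240.
Probability = 30240/362880 = 1/12.

1/12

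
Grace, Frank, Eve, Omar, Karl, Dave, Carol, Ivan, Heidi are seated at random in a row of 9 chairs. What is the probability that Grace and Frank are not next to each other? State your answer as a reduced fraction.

7/9

There are 9! = 362880 arrangements.
Arrangements with Grace and Frank adjacent: 2·8! = 80640.
So not adjacent: 362880 − 80640 = 282240, probability 282240/362880 = 7/9.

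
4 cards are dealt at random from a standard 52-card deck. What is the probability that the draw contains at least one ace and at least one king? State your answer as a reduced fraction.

There are C(52,4) = 270725 possible draws.
By inclusion-exclusion on the complements, draws missing all aces or all kings: C(48,4) + C(48,4) − C(44,4) = 194580 + 194580 − 135751 = 253409.
So draws with at least one of each: 270725 − 253409 = 17316, probability 17316/270725 = 1332/20825.

1332/20825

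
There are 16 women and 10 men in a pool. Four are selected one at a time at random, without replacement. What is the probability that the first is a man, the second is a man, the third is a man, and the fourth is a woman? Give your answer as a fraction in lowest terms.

48/1495

Multiply the conditional probabilities at each draw: 10/26 · 9/25 · 8/24 · 16/23 = 11520/358800 = 48/1495.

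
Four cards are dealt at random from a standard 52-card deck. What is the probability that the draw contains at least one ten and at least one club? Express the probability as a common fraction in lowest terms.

There are C(52,4) = 270725 possible draws.
By inclusion-exclusion on the complements, draws missing all tens or all clubs: C(48,4) + C(39,4) − C(36,4) = 194580 + 82251 − 58905 = 217926.
So draws with at least one of each: 270725 − 217926 = 52799, probability 52799/270725.

52799/270725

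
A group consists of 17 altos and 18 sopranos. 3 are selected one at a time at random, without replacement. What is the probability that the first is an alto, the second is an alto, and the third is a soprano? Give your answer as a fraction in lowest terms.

Multiply the conditional probabilities at each draw: 17/35 · 16/34 · 18/33 = 4896/39270 = 48/385.

48/385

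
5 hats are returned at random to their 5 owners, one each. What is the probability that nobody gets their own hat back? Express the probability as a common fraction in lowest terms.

11/30

There are 5! = 120 assignments.
By inclusion-exclusion, assignments with no fixed points: C(5,0)·5! − C(5,1)·4! + C(5,2)·3! − C(5,3)·2! + C(5,4)·1! − C(5,5)·0! = 44.
Probability = 44/120 = 11/30.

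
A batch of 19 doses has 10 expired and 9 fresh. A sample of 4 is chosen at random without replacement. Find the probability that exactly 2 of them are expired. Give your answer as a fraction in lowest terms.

The sample space is all 4-subsets of the 19: C(19,4) = 3876.
Selections with exactly 2 expired: choose 2 of the 10 expired and 2 of the 9 fresh, C(10,2)·C(9,2) = 45·36 = 1620.
Probability = 1620/3876 = 135/323.

135/323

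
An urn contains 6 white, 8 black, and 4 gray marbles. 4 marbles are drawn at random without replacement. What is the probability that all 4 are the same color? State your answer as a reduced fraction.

There are C(18,4) = 3060 ways to draw 4 marbles.
All same color: C(6,4) + C(8,4) + C(4,4) = 15 + 70 + 1 = 86.
Probability = 86/3060 = 43/1530.

43/1530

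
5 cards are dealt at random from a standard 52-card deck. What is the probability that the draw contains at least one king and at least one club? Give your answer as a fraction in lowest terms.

229297/866320

There are C(52,5) = 2598960 possible draws.
By inclusion-exclusion on the complements, draws missing all kings or all clubs: C(48,5) + C(39,5) − C(36,5) = 1712304 + 575757 − 376992 = 1911069.
So draws with at least one of each: 2598960 − 1911069 = 687891, probability 687891/2598960 = 229297/866320.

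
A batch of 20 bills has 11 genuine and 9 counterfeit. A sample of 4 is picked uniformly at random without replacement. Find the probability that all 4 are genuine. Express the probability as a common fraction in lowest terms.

22/323

There are C(20,4) = 4845 possible selections.
Selections with all genuine: C(11,4) = 330.
Probability = 330/4845 = 22/323.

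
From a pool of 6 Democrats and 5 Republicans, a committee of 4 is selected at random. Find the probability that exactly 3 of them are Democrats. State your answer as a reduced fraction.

10/33

The sample space is all 4-subsets of the 11: C(11,4) = 330.
Selections with exactly 3 Democrats: choose 3 of the 6 Democrats and 1 of the 5 Republicans, C(6,3)·C(5,1) = 20·5 = 100.
Probability = 100/330 = 10/33.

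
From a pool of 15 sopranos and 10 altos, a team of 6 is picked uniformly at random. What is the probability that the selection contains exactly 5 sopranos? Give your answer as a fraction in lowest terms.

Total number of selections: C(25,6) = 177100.
Selections with exactly 5 sopranos: choose 5 of the 15 sopranos and 1 of the 10 altos, C(15,5)·C(10,1) = 3003·10 = 30030.
Probability = 30030/177100 = 39/230.

39/230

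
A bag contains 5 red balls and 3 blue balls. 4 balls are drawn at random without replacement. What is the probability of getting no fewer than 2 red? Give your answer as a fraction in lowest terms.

13/14

There are C(8,4) = 70 ways to choose the 4.
The complement is exactly 1 red: C(5,1)·C(3,3) = 5.
Probability = 1 − 5/70 = 65/70 = 13/14.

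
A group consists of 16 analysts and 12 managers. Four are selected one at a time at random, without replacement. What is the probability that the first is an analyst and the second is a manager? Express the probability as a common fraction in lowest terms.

Multiply the conditional probabilities at each draw: 16/28 · 12/27 = 192/756 = 16/63.

16/63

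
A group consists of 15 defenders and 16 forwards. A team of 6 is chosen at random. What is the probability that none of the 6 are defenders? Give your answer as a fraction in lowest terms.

There are C(31,6) = 736281 possible selections.
Selections with no defenders (all forwards): C(16,6) = 8008.
Probability = 8008/736281 = 88/8091.

88/8091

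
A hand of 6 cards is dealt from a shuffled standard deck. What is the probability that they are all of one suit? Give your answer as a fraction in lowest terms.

There are C(52,6) = 20358520 possible 6-card hands.
Hands of one suit: 4 suits × C(13,6) = 4·1716 = 6864.
Probability = 6864/20358520 = 66/195755.

66/195755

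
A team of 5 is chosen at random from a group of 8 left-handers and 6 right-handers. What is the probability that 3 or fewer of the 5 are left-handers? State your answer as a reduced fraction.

109/143

Total selections: C(14,5) = 2002.
Count the complement (more than 3 left-handers): C(8,4)·C(6,1) + C(8,5)·C(6,0) = 420 + 56 = 476.
Probability = 1 − 476/2002 = 1526/2002 = 109/143.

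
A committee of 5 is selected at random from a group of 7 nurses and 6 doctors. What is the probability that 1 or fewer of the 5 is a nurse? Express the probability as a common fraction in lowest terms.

37/429

Total selections: C(13,5) = 1287.
Favorable selections (1 or fewer nurse): C(7,0)·C(6,5) + C(7,1)·C(6,4) = 6 + 105 = 111.
Probability = 111/1287 = 37/429.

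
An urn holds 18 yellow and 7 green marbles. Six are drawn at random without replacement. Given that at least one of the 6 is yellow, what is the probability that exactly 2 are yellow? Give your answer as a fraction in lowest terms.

85/2811

Work in counts. Selections with at least one yellow: C(25,6) − C(7,6) = 177100 − 7 = 177093.
Of those, selections where exactly 2 are yellow: C(18,2)·C(7,4) = 153·35 = 5355.
Conditional probability = 5355/177093 = 85/2811.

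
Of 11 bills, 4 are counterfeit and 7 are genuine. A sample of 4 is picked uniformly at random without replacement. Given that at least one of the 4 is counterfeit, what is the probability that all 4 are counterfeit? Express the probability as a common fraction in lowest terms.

Work in counts. Selections with at least one counterfeit: C(11,4) − C(7,4) = 330 − 35 = 295.
Of those, selections where all 4 are counterfeit: C(4,4) = 1.
Conditional probability = 1/295.

1/295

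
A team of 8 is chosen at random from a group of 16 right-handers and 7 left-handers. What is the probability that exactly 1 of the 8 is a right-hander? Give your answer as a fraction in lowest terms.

There are C(23,8) = 490314 ways to choose 8 from 23.
Selections with exactly 1 right-hander: choose 1 of the 16 right-handers and 7 of the 7 left-handers, C(16,1)·C(7,7) = 16·1 = 16.
Probability = 16/490314 = 8/245157.

8/245157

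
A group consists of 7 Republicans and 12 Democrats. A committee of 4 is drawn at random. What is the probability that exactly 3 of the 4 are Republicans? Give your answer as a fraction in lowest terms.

35/323

There are C(19,4) = 3876 ways to choose 4 from 19.
Selections with exactly 3 Republicans: choose 3 of the 7 Republicans and 1 of the 12 Democrats, C(7,3)·C(12,1) = 35·12 = 420.
Probability = 420/3876 = 35/323.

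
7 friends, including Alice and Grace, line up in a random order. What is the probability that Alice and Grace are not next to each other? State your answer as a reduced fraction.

5/7

There are 7! = 5040 arrangements.
Arrangements with Alice and Grace adjacent: 2·6! = 1440.
So not adjacent: 5040 − 1440 = 3600, probability 3600/5040 = 5/7.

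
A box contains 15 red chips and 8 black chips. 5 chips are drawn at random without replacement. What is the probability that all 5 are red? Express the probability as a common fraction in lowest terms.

39/437

There are C(23,5) = 33649 possible selections.
Selections with all red: C(15,5) = 3003.
Probability = 3003/33649 = 39/437.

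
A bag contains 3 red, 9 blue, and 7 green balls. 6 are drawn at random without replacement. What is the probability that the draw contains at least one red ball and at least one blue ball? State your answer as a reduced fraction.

53/76

There are C(19,6) = 27132 possible draws.
By inclusion-exclusion on the complements, draws missing all red or all blue: C(16,6) + C(10,6) − C(7,6) = 8008 + 210 − 7 = 8211.
So draws with at least one of each: 27132 − 8211 = 18921, probability 18921/27132 = 53/76.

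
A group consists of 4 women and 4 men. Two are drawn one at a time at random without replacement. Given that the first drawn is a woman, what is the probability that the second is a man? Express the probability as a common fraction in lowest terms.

After removing one woman, 7 remain: 3 women and 4 men.
So the probability the next is a man is 4/7.

4/7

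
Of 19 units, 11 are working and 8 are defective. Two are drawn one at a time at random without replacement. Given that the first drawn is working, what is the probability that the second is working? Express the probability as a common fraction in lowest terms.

5/9

After removing one working, 18 remain: 10 working and 8 defective.
So the probability the next is working is 10/18 = 5/9.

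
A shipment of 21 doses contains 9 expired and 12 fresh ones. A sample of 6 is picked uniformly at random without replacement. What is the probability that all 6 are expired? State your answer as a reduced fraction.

There are C(21,6) = 54264 possible selections.
Selections with all expired: C(9,6) = 84.
Probability = 84/54264 = 1/646.

1/646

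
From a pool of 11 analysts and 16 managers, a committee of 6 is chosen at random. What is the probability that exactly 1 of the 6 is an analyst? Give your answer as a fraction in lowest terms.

56/345

Total number of selections: C(27,6) = 296010.
Selections with exactly 1 analyst: choose 1 of the 11 analysts and 5 of the 16 managers, C(11,1)·C(16,5) = 11·4368 = 48048.
Probability = 48048/296010 = 56/345.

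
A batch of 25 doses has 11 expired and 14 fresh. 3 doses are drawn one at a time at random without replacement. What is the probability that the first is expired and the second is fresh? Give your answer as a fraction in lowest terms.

Multiply the conditional probabilities at each draw: 11/25 · 14/24 = 154/600 = 77/300.

77/300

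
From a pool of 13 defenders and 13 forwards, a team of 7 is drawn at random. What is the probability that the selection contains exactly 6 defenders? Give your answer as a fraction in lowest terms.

Total number of selections: C(26,7) = 657800.
Selections with exactly 6 defenders: choose 6 of the 13 defenders and 1 of the 13 forwards, C(13,6)·C(13,1) = 1716·13 = 22308.
Probability = 22308/657800 = 39/1150.

39/1150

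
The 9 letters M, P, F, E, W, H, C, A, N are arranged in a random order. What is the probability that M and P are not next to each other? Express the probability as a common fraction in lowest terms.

There are 9! = 362880 arrangements.
Arrangements with M and P adjacent: 2·8! = 80640.
So not adjacent: 362880 − 80640 = 282240, probability 282240/362880 = 7/9.

7/9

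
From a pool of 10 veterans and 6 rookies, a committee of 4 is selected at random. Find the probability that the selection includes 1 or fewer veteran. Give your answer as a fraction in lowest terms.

43/364

There are C(16,4) = 1820 ways to choose the 4.
Favorable selections (1 or fewer veteran): C(10,0)·C(6,4) + C(10,1)·C(6,3) = 15 + 200 = 215.
Probability = 215/1820 = 43/364.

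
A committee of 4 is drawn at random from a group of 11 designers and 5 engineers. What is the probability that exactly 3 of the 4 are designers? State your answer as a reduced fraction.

There are C(16,4) = 1820 ways to choose 4 from 16.
Selections with exactly 3 designers: choose 3 of the 11 designers and 1 of the 5 engineers, C(11,3)·C(5,1) = 165·5 = 825.
Probability = 825/1820 = 165/364.

165/364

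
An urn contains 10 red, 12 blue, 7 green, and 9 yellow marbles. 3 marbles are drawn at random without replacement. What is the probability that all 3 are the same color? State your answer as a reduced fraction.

There are C(38,3) = 8436 ways to draw 3 marbles.
All same color: C(10,3) + C(12,3) + C(7,3) + C(9,3) = 120 + 220 + 35 + 84 = 459.
Probability = 459/8436 = 153/2812.

153/2812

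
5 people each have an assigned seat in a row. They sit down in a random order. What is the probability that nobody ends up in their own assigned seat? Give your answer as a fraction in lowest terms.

11/30

There are 5! = 120 seatings.
By inclusion-exclusion, seatings with no fixed points: C(5,0)·5! − C(5,1)·4! + C(5,2)·3! − C(5,3)·2! + C(5,4)·1! − C(5,5)·0! = 44.
Probability = 44/120 = 11/30.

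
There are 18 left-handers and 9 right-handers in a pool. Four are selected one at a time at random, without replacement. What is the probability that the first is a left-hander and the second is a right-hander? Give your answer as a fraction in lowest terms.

Multiply the conditional probabilities at each draw: 18/27 · 9/26 = 162/702 = 3/13.

3/13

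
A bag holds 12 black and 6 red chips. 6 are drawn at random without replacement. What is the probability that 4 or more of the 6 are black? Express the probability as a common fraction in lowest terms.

There are C(18,6) = 18564 ways to choose the 6.
Favorable selections (4 or more black): C(12,4)·C(6,2) + C(12,5)·C(6,1) + C(12,6)·C(6,0) = 7425 + 4752 + 924 = 13101.
Probability = 13101/18564 = 4367/6188.

4367/6188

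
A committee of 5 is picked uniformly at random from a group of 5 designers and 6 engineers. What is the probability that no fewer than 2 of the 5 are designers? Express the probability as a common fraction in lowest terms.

There are C(11,5) = 462 ways to choose the 5.
Count the complement (fewer than 2 designers): C(5,0)·C(6,5) + C(5,1)·C(6,4) = 6 + 75 = 81.
Probability = 1 − 81/462 = 381/462 = 127/154.

127/154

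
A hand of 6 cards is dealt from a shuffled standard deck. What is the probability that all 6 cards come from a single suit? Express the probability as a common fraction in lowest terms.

66/195755

There are C(52,6) = 20358520 possible 6-card hands.
Hands of one suit: 4 suits × C(13,6) = 4·1716 = 6864.
Probability = 6864/20358520 = 66/195755.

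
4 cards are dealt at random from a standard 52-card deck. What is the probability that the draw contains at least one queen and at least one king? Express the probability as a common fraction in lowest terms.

There are C(52,4) = 270725 possible draws.
By inclusion-exclusion on the complements, draws missing all queens or all kings: C(48,4) + C(48,4) − C(44,4) = 194580 + 194580 − 135751 = 253409.
So draws with at least one of each: 270725 − 253409 = 17316, probability 17316/270725 = 1332/20825.

1332/20825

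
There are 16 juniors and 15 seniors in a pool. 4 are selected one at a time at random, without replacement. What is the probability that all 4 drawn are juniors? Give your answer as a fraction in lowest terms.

52/899

Multiply the conditional probabilities at each draw: 16/31 · 15/30 · 14/29 · 13/28 = 43680/755160 = 52/899.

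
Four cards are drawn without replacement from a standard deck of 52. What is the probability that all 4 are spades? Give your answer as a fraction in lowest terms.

11/4165

There are C(52,4) = 270725 possible 4-card hands.
Hands that are all spades: C(13,4) = 715.
Probability = 715/270725 = 11/4165.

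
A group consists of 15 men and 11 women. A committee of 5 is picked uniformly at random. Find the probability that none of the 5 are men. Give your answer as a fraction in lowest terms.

21/2990

There are C(26,5) = 65780 possible selections.
Selections with no men (all women): C(11,5) = 462.
Probability = 462/65780 = 21/2990.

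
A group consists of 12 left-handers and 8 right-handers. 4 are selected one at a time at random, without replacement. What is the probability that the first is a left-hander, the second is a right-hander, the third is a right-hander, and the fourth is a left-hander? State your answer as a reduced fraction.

308/4845

Multiply the conditional probabilities at each draw: 12/20 · 8/19 · 7/18 · 11/17 = 7392/116280 = 308/4845.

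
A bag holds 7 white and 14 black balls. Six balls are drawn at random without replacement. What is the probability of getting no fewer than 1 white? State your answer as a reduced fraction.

2441/2584

There are C(21,6) = 54264 ways to choose the 6.
Favorable selections (no fewer than 1 white): C(7,1)·C(14,5) + C(7,2)·C(14,4) + C(7,3)·C(14,3) + C(7,4)·C(14,2) + C(7,5)·C(14,1) + C(7,6)·C(14,0) = 14014 + 21021 + 12740 + 3185 + 294 + 7 = 51261.
Probability = 51261/54264 = 2441/2584.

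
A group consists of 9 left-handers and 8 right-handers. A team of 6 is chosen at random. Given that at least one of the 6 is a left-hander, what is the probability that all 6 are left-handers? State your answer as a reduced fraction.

1/147

Work in counts. Selections with at least one left-hander: C(17,6) − C(8,6) = 12376 − 28 = 12348.
Of those, selections where all 6 are left-handers: C(9,6) = 84.
Conditional probability = 84/12348 = 1/147.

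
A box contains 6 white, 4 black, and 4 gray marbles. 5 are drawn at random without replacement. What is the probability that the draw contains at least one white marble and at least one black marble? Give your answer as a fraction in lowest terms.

There are C(14,5) = 2002 possible draws.
By inclusion-exclusion on the complements, draws missing all white or all black: C(8,5) + C(10,5) − C(4,5) = 56 + 252 − 0 = 308.
So draws with at least one of each: 2002 − 308 = 1694, probability 1694/2002 = 11/13.

11/13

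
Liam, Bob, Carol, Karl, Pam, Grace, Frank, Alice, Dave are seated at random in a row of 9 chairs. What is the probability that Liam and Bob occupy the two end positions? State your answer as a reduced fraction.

1/36

There are 9! = 362880 arrangements.
Place Liam and Bob at the ends in 2 ways, arrange the remaining 7 in 7! = 5040 ways: 2·5040 = 10080.
Probability = 10080/362880 = 1/36.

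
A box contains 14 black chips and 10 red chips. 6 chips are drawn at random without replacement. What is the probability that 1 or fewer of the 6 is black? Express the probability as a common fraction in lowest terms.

Total selections: C(24,6) = 134596.
Favorable selections (1 or fewer black): C(14,0)·C(10,6) + C(14,1)·C(10,5) = 210 + 3528 = 3738.
Probability = 3738/134596 = 267/9614.

267/9614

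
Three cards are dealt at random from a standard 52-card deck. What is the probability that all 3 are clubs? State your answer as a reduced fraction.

11/850

There are C(52,3) = 22100 possible 3-card hands.
Hands that are all clubs: C(13,3) = 286.
Probability = 286/22100 = 11/850.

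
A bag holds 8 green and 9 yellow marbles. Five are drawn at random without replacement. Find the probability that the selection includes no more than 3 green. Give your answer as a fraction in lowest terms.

393/442

There are C(17,5) = 6188 ways to choose the 5.
Count the complement (more than 3 green): C(8,4)·C(9,1) + C(8,5)·C(9,0) = 630 + 56 = 686.
Probability = 1 − 686/6188 = 5502/6188 = 393/442.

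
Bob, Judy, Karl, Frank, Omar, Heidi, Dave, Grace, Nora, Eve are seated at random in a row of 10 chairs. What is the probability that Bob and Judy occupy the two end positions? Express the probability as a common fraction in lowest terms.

1/45

There are 10! = 3628800 arrangements.
Place Bob and Judy at the ends in 2 ways, arrange the remaining 8 in 8! = 40320 ways: 2·40320 = 80640.
Probability = 80640/3628800 = 1/45.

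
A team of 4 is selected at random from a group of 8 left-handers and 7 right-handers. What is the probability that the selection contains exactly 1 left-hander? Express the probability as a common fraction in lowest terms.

Total number of selections: C(15,4) = 1365.
Selections with exactly 1 left-hander: choose 1 of the 8 left-handers and 3 of the 7 right-handers, C(8,1)·C(7,3) = 8·35 = 280.
Probability = 280/1365 = 8/39.

8/39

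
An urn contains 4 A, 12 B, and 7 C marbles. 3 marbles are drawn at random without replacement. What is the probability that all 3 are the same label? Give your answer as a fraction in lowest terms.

There are C(23,3) = 1771 ways to draw 3 marbles.
All same label: C(4,3) + C(12,3) + C(7,3) = 4 + 220 + 35 = 259.
Probability = 259/1771 = 37/253.

37/253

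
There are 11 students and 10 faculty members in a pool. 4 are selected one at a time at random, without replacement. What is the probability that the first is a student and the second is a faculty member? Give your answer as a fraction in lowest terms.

Multiply the conditional probabilities at each draw: 11/21 · 10/20 = 110/420 = 11/42.

11/42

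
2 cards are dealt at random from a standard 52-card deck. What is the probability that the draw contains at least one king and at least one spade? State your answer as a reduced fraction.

There are C(52,2) = 1326 possible draws.
By inclusion-exclusion on the complements, draws missing all kings or all spades: C(48,2) + C(39,2) − C(36,2) = 1128 + 741 − 630 = 1239.
So draws with at least one of each: 1326 − 1239 = 87, probability 87/1326 = 29/442.

29/442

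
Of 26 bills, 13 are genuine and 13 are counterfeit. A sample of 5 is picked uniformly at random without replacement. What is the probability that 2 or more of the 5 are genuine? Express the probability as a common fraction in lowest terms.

Total selections: C(26,5) = 65780.
Favorable selections (2 or more genuine): C(13,2)·C(13,3) + C(13,3)·C(13,2) + C(13,4)·C(13,1) + C(13,5)·C(13,0) = 22308 + 22308 + 9295 + 1287 = 55198.
Probability = 55198/65780 = 193/230.

193/230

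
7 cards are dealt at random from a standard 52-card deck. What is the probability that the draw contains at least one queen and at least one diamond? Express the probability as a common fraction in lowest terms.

53122231/133784560

There are C(52,7) = 133784560 possible draws.
By inclusion-exclusion on the complements, draws missing all queens or all diamonds: C(48,7) + C(39,7) − C(36,7) = 73629072 + 15380937 − 8347680 = 80662329.
So draws with at least one of each: 133784560 − 80662329 = 53122231, probability 53122231/133784560.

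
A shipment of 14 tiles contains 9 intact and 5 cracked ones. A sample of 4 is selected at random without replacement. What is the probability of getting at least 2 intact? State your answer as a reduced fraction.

906/1001

Total selections: C(14,4) = 1001.
Count the complement (fewer than 2 intact): C(9,0)·C(5,4) + C(9,1)·C(5,3) = 5 + 90 = 95.
Probability = 1 − 95/1001 = 906/1001.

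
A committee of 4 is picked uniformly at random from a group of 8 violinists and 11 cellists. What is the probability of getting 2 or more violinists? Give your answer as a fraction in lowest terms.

371/646

Total selections: C(19,4) = 3876.
Count the complement (fewer than 2 violinists): C(8,0)·C(11,4) + C(8,1)·C(11,3) = 330 + 1320 = 1650.
Probability = 1 − 1650/3876 = 2226/3876 = 371/646.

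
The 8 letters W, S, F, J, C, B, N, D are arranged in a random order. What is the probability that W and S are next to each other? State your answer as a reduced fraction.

1/4

There are 8! = 40320 arrangements.
Treat W and S as a block: 7! arrangements of the blocks × 2 orders within the block = 2·5040 = 10080.
Probability = 10080/40320 = 1/4.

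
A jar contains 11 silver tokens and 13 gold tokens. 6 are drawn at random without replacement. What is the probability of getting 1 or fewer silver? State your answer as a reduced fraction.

Total selections: C(24,6) = 134596.
Favorable selections (1 or fewer silver): C(11,0)·C(13,6) + C(11,1)·C(13,5) = 1716 + 14157 = 15873.
Probability = 15873/134596 = 1443/12236.

1443/12236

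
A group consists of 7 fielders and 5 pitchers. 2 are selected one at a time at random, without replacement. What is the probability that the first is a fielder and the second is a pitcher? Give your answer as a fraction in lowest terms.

Multiply the conditional probabilities at each draw: 7/12 · 5/11 = 35/132.

35/132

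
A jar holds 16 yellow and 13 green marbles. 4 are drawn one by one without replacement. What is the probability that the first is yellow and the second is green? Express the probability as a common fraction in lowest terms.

52/203

Multiply the conditional probabilities at each draw: 16/29 · 13/28 = 208/812 = 52/203.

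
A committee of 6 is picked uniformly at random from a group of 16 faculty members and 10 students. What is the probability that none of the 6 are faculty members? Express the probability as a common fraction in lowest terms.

3/3289

There are C(26,6) = 230230 possible selections.
Selections with no faculty members (all students): C(10,6) = 210.
Probability = 210/230230 = 3/3289.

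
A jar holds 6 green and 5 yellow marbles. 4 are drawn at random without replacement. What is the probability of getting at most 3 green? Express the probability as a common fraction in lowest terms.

There are C(11,4) = 330 ways to choose the 4.
The complement is exactly 4 green: C(6,4)·C(5,0) = 15.
Probability = 1 − 15/330 = 315/330 = 21/22.

21/22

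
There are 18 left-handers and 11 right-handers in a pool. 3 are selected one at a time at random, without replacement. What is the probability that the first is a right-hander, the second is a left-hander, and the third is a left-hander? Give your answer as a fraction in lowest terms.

Multiply the conditional probabilities at each draw: 11/29 · 18/28 · 17/27 = 3366/21924 = 187/1218.

187/1218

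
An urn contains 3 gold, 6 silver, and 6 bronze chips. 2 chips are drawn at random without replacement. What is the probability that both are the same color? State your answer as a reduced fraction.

There are C(15,2) = 105 ways to draw 2 chips.
All same color: C(3,2) + C(6,2) + C(6,2) = 3 + 15 + 15 = 33.
Probability = 33/105 = 11/35.

11/35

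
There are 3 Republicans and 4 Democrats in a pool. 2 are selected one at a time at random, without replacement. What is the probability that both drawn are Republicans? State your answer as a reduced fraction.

Multiply the conditional probabilities at each draw: 3/7 · 2/6 = 6/42 = 1/7.

1/7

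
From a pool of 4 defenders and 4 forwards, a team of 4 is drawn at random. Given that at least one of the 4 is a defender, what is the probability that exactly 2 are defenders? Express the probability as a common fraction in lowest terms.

12/23

Work in counts. Selections with at least one defender: C(8,4) − C(4,4) = 70 − 1 = 69.
Of those, selections where exactly 2 are defenders: C(4,2)·C(4,2) = 6·6 = 36.
Conditional probability = 36/69 = 12/23.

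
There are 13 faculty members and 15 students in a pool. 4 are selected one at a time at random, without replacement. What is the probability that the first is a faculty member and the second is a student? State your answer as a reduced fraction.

65/252

Multiply the conditional probabilities at each draw: 13/28 · 15/27 = 195/756 = 65/252.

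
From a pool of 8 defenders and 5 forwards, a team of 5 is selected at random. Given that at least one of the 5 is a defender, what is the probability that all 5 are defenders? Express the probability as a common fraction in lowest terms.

28/643

Work in counts. Selections with at least one defender: C(13,5) − C(5,5) = 1287 − 1 = 1286.
Of those, selections where all 5 are defenders: C(8,5) = 56.
Conditional probability = 56/1286 = 28/643.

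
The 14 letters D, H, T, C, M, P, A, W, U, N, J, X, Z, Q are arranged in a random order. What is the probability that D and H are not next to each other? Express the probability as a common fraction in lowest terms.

6/7

There are 14! = 87178291200 arrangements.
Arrangements with D and H adjacent: 2·13! = 12454041600.
So not adjacent: 87178291200 − 12454041600 = 74724249600, probability 74724249600/87178291200 = 6/7.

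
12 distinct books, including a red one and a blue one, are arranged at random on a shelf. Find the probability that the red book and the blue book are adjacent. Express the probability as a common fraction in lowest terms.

There are 12! = 479001600 arrangements.
Treat the red book and the blue book as a block: 11! arrangements of the blocks × 2 orders within the block = 2·39916800 = 79833600.
Probability = 79833600/479001600 = 1/6.

1/6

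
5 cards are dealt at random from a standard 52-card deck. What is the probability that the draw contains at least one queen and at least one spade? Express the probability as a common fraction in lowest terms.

229297/866320

There are C(52,5) = 2598960 possible draws.
By inclusion-exclusion on the complements, draws missing all queens or all spades: C(48,5) + C(39,5) − C(36,5) = 1712304 + 575757 − 376992 = 1911069.
So draws with at least one of each: 2598960 − 1911069 = 687891, probability 687891/2598960 = 229297/866320.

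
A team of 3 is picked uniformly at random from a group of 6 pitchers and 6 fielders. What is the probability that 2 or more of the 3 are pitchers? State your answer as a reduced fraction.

Total selections: C(12,3) = 220.
Favorable selections (2 or more pitchers): C(6,2)·C(6,1) + C(6,3)·C(6,0) = 90 + 20 = 110.
Probability = 110/220 = 1/2.

1/2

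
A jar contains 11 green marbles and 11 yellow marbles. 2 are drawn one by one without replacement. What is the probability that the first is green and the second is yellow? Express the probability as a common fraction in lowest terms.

Multiply the conditional probabilities at each draw: 11/22 · 11/21 = 121/462 = 11/42.

11/42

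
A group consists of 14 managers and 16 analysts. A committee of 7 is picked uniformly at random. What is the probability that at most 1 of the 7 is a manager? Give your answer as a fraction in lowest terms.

44/725

There are C(30,7) = 2035800 ways to choose the 7.
Favorable selections (at most 1 manager): C(14,0)·C(16,7) + C(14,1)·C(16,6) = 11440 + 112112 = 123552.
Probability = 123552/2035800 = 44/725.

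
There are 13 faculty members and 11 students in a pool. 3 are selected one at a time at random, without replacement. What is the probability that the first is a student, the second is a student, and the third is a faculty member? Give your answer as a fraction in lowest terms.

Multiply the conditional probabilities at each draw: 11/24 · 10/23 · 13/22 = 1430/12144 = 65/552.

65/552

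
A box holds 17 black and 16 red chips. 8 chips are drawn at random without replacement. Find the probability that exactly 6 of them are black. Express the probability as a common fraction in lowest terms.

The sample space is all 8-subsets of the 33: C(33,8) = 13884156.
Selections with exactly 6 black: choose 6 of the 17 black and 2 of the 16 red, C(17,6)·C(16,2) = 12376·120 = 1485120.
Probability = 1485120/13884156 = 9520/89001.

9520/89001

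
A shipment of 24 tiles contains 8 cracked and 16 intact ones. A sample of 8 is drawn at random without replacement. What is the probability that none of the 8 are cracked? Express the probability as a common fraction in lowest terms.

130/7429

There are C(24,8) = 735471 possible selections.
Selections with no cracked (all intact): C(16,8) = 12870.
Probability = 12870/735471 = 130/7429.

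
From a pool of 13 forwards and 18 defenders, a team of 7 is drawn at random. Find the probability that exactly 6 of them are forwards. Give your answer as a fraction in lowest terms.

264/22475

There are C(31,7) = 2629575 ways to choose 7 from 31.
Selections with exactly 6 forwards: choose 6 of the 13 forwards and 1 of the 18 defenders, C(13,6)·C(18,1) = 1716·18 = 30888.
Probability = 30888/2629575 = 264/22475.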